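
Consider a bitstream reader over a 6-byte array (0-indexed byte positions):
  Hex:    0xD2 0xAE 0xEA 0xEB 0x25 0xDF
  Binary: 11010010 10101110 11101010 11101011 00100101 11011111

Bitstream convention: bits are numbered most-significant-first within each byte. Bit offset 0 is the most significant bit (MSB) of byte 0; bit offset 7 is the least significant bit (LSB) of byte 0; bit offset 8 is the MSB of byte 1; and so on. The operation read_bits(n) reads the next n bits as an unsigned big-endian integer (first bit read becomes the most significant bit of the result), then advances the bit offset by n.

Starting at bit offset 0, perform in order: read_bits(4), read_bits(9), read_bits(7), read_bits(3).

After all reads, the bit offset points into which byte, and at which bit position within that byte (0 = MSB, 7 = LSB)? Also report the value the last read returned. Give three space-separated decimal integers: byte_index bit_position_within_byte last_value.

Read 1: bits[0:4] width=4 -> value=13 (bin 1101); offset now 4 = byte 0 bit 4; 44 bits remain
Read 2: bits[4:13] width=9 -> value=85 (bin 001010101); offset now 13 = byte 1 bit 5; 35 bits remain
Read 3: bits[13:20] width=7 -> value=110 (bin 1101110); offset now 20 = byte 2 bit 4; 28 bits remain
Read 4: bits[20:23] width=3 -> value=5 (bin 101); offset now 23 = byte 2 bit 7; 25 bits remain

Answer: 2 7 5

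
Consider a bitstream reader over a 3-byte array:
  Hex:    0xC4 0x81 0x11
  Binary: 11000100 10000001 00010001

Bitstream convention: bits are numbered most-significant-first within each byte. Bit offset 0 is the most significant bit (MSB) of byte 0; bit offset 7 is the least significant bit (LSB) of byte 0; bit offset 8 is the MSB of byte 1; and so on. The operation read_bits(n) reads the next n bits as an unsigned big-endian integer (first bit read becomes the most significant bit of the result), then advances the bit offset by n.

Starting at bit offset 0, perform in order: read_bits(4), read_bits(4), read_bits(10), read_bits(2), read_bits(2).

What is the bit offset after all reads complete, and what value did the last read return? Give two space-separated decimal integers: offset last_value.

Answer: 22 0

Derivation:
Read 1: bits[0:4] width=4 -> value=12 (bin 1100); offset now 4 = byte 0 bit 4; 20 bits remain
Read 2: bits[4:8] width=4 -> value=4 (bin 0100); offset now 8 = byte 1 bit 0; 16 bits remain
Read 3: bits[8:18] width=10 -> value=516 (bin 1000000100); offset now 18 = byte 2 bit 2; 6 bits remain
Read 4: bits[18:20] width=2 -> value=1 (bin 01); offset now 20 = byte 2 bit 4; 4 bits remain
Read 5: bits[20:22] width=2 -> value=0 (bin 00); offset now 22 = byte 2 bit 6; 2 bits remain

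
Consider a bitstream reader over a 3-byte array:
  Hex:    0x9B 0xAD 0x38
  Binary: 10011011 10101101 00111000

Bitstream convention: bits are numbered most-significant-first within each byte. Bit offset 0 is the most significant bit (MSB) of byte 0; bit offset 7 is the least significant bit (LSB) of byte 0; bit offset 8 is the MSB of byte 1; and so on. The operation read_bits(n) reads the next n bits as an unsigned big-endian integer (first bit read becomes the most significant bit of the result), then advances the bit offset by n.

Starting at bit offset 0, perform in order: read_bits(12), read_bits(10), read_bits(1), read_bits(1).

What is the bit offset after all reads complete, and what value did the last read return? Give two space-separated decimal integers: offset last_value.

Answer: 24 0

Derivation:
Read 1: bits[0:12] width=12 -> value=2490 (bin 100110111010); offset now 12 = byte 1 bit 4; 12 bits remain
Read 2: bits[12:22] width=10 -> value=846 (bin 1101001110); offset now 22 = byte 2 bit 6; 2 bits remain
Read 3: bits[22:23] width=1 -> value=0 (bin 0); offset now 23 = byte 2 bit 7; 1 bits remain
Read 4: bits[23:24] width=1 -> value=0 (bin 0); offset now 24 = byte 3 bit 0; 0 bits remain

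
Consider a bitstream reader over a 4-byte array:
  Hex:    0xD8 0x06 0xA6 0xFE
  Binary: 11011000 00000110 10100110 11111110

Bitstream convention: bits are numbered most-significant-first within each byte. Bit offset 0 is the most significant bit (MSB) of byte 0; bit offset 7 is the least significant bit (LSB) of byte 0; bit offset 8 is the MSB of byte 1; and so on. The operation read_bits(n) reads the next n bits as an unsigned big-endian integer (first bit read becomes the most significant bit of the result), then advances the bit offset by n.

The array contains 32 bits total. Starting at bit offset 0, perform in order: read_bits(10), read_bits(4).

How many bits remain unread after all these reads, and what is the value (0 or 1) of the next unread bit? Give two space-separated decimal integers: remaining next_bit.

Read 1: bits[0:10] width=10 -> value=864 (bin 1101100000); offset now 10 = byte 1 bit 2; 22 bits remain
Read 2: bits[10:14] width=4 -> value=1 (bin 0001); offset now 14 = byte 1 bit 6; 18 bits remain

Answer: 18 1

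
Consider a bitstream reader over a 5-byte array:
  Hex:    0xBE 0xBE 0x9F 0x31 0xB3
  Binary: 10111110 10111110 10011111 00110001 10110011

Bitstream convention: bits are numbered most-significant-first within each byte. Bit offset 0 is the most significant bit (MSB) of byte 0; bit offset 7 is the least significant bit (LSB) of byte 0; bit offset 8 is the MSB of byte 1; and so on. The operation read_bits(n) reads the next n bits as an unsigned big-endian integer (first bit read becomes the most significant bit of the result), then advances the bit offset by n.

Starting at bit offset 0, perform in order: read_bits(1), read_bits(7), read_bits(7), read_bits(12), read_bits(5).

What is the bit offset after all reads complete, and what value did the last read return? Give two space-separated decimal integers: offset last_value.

Answer: 32 17

Derivation:
Read 1: bits[0:1] width=1 -> value=1 (bin 1); offset now 1 = byte 0 bit 1; 39 bits remain
Read 2: bits[1:8] width=7 -> value=62 (bin 0111110); offset now 8 = byte 1 bit 0; 32 bits remain
Read 3: bits[8:15] width=7 -> value=95 (bin 1011111); offset now 15 = byte 1 bit 7; 25 bits remain
Read 4: bits[15:27] width=12 -> value=1273 (bin 010011111001); offset now 27 = byte 3 bit 3; 13 bits remain
Read 5: bits[27:32] width=5 -> value=17 (bin 10001); offset now 32 = byte 4 bit 0; 8 bits remain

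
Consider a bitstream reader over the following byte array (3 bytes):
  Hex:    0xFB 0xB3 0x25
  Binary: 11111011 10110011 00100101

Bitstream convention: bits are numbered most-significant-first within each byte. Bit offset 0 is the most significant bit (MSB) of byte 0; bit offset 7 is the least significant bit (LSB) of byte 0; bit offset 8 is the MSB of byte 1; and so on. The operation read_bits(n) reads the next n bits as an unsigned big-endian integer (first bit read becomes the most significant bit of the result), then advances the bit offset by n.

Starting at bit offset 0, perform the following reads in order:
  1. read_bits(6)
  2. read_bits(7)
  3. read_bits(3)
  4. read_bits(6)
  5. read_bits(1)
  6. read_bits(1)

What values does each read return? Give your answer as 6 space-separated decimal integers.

Answer: 62 118 3 9 0 1

Derivation:
Read 1: bits[0:6] width=6 -> value=62 (bin 111110); offset now 6 = byte 0 bit 6; 18 bits remain
Read 2: bits[6:13] width=7 -> value=118 (bin 1110110); offset now 13 = byte 1 bit 5; 11 bits remain
Read 3: bits[13:16] width=3 -> value=3 (bin 011); offset now 16 = byte 2 bit 0; 8 bits remain
Read 4: bits[16:22] width=6 -> value=9 (bin 001001); offset now 22 = byte 2 bit 6; 2 bits remain
Read 5: bits[22:23] width=1 -> value=0 (bin 0); offset now 23 = byte 2 bit 7; 1 bits remain
Read 6: bits[23:24] width=1 -> value=1 (bin 1); offset now 24 = byte 3 bit 0; 0 bits remain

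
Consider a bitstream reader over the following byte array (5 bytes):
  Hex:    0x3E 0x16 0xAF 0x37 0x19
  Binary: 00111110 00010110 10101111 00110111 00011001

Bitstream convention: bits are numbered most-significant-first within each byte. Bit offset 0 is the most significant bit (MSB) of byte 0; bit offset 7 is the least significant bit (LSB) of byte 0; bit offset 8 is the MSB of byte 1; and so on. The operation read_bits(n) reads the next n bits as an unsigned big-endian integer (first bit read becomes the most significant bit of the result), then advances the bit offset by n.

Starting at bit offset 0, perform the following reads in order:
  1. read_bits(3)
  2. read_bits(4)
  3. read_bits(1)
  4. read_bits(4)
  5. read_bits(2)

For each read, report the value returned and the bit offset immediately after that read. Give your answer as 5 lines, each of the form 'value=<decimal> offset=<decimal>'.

Read 1: bits[0:3] width=3 -> value=1 (bin 001); offset now 3 = byte 0 bit 3; 37 bits remain
Read 2: bits[3:7] width=4 -> value=15 (bin 1111); offset now 7 = byte 0 bit 7; 33 bits remain
Read 3: bits[7:8] width=1 -> value=0 (bin 0); offset now 8 = byte 1 bit 0; 32 bits remain
Read 4: bits[8:12] width=4 -> value=1 (bin 0001); offset now 12 = byte 1 bit 4; 28 bits remain
Read 5: bits[12:14] width=2 -> value=1 (bin 01); offset now 14 = byte 1 bit 6; 26 bits remain

Answer: value=1 offset=3
value=15 offset=7
value=0 offset=8
value=1 offset=12
value=1 offset=14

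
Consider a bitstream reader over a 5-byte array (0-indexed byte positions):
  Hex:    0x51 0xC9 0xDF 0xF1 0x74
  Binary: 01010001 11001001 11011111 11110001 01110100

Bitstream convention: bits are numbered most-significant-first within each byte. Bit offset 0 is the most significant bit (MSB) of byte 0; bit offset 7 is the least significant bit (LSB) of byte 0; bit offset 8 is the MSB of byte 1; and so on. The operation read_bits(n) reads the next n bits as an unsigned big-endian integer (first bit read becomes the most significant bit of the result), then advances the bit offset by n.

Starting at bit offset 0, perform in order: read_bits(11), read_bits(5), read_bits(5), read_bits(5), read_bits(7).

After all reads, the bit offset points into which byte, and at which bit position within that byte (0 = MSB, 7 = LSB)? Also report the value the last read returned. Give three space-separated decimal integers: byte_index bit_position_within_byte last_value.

Answer: 4 1 98

Derivation:
Read 1: bits[0:11] width=11 -> value=654 (bin 01010001110); offset now 11 = byte 1 bit 3; 29 bits remain
Read 2: bits[11:16] width=5 -> value=9 (bin 01001); offset now 16 = byte 2 bit 0; 24 bits remain
Read 3: bits[16:21] width=5 -> value=27 (bin 11011); offset now 21 = byte 2 bit 5; 19 bits remain
Read 4: bits[21:26] width=5 -> value=31 (bin 11111); offset now 26 = byte 3 bit 2; 14 bits remain
Read 5: bits[26:33] width=7 -> value=98 (bin 1100010); offset now 33 = byte 4 bit 1; 7 bits remain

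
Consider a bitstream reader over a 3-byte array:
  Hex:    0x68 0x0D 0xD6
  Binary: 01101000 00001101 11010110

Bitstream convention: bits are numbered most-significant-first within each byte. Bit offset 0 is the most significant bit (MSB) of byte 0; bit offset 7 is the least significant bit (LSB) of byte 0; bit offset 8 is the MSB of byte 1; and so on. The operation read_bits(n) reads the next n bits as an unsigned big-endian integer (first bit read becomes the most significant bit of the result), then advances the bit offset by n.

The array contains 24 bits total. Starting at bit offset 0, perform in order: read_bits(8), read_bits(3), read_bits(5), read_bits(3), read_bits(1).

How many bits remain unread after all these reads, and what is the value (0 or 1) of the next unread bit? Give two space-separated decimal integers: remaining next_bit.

Read 1: bits[0:8] width=8 -> value=104 (bin 01101000); offset now 8 = byte 1 bit 0; 16 bits remain
Read 2: bits[8:11] width=3 -> value=0 (bin 000); offset now 11 = byte 1 bit 3; 13 bits remain
Read 3: bits[11:16] width=5 -> value=13 (bin 01101); offset now 16 = byte 2 bit 0; 8 bits remain
Read 4: bits[16:19] width=3 -> value=6 (bin 110); offset now 19 = byte 2 bit 3; 5 bits remain
Read 5: bits[19:20] width=1 -> value=1 (bin 1); offset now 20 = byte 2 bit 4; 4 bits remain

Answer: 4 0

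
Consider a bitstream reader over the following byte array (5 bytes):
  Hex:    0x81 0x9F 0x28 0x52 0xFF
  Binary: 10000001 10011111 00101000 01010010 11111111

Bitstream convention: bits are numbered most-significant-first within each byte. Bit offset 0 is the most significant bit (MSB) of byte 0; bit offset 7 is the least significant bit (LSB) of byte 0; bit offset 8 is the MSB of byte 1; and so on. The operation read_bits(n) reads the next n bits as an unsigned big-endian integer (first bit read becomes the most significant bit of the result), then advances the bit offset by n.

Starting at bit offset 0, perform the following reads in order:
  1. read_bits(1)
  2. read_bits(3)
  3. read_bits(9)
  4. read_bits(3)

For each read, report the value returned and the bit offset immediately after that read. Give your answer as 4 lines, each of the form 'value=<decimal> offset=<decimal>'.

Read 1: bits[0:1] width=1 -> value=1 (bin 1); offset now 1 = byte 0 bit 1; 39 bits remain
Read 2: bits[1:4] width=3 -> value=0 (bin 000); offset now 4 = byte 0 bit 4; 36 bits remain
Read 3: bits[4:13] width=9 -> value=51 (bin 000110011); offset now 13 = byte 1 bit 5; 27 bits remain
Read 4: bits[13:16] width=3 -> value=7 (bin 111); offset now 16 = byte 2 bit 0; 24 bits remain

Answer: value=1 offset=1
value=0 offset=4
value=51 offset=13
value=7 offset=16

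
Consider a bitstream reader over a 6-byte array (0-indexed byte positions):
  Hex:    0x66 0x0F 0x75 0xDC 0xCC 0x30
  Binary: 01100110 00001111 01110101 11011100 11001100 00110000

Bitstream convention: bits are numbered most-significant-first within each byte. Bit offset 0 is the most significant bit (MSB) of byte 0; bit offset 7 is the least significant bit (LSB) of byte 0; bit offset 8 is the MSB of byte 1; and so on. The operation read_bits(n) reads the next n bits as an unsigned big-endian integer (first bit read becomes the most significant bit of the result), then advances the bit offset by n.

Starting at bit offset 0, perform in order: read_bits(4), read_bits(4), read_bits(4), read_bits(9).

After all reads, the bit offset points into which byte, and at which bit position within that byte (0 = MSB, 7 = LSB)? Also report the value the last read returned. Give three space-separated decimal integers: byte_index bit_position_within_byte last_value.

Answer: 2 5 494

Derivation:
Read 1: bits[0:4] width=4 -> value=6 (bin 0110); offset now 4 = byte 0 bit 4; 44 bits remain
Read 2: bits[4:8] width=4 -> value=6 (bin 0110); offset now 8 = byte 1 bit 0; 40 bits remain
Read 3: bits[8:12] width=4 -> value=0 (bin 0000); offset now 12 = byte 1 bit 4; 36 bits remain
Read 4: bits[12:21] width=9 -> value=494 (bin 111101110); offset now 21 = byte 2 bit 5; 27 bits remain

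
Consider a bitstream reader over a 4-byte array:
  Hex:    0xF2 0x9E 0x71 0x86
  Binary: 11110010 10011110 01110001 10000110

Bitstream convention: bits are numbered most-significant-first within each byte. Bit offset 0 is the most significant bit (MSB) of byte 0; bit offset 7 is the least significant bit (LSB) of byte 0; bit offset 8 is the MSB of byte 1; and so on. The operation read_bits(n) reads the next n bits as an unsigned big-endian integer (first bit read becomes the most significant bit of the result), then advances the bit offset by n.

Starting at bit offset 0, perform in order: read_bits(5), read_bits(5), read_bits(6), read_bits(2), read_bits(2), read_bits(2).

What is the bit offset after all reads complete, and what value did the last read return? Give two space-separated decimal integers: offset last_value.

Read 1: bits[0:5] width=5 -> value=30 (bin 11110); offset now 5 = byte 0 bit 5; 27 bits remain
Read 2: bits[5:10] width=5 -> value=10 (bin 01010); offset now 10 = byte 1 bit 2; 22 bits remain
Read 3: bits[10:16] width=6 -> value=30 (bin 011110); offset now 16 = byte 2 bit 0; 16 bits remain
Read 4: bits[16:18] width=2 -> value=1 (bin 01); offset now 18 = byte 2 bit 2; 14 bits remain
Read 5: bits[18:20] width=2 -> value=3 (bin 11); offset now 20 = byte 2 bit 4; 12 bits remain
Read 6: bits[20:22] width=2 -> value=0 (bin 00); offset now 22 = byte 2 bit 6; 10 bits remain

Answer: 22 0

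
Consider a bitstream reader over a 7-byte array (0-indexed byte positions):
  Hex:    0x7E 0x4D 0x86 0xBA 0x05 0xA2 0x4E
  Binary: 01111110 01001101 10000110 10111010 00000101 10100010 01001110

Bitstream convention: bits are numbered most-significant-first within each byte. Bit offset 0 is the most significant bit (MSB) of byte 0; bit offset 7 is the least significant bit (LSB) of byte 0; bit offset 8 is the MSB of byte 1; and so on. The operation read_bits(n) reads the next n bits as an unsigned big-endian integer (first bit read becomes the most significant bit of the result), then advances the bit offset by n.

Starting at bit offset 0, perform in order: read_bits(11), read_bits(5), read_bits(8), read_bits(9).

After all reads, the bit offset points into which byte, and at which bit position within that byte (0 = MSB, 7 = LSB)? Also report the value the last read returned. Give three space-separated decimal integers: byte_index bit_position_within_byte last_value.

Read 1: bits[0:11] width=11 -> value=1010 (bin 01111110010); offset now 11 = byte 1 bit 3; 45 bits remain
Read 2: bits[11:16] width=5 -> value=13 (bin 01101); offset now 16 = byte 2 bit 0; 40 bits remain
Read 3: bits[16:24] width=8 -> value=134 (bin 10000110); offset now 24 = byte 3 bit 0; 32 bits remain
Read 4: bits[24:33] width=9 -> value=372 (bin 101110100); offset now 33 = byte 4 bit 1; 23 bits remain

Answer: 4 1 372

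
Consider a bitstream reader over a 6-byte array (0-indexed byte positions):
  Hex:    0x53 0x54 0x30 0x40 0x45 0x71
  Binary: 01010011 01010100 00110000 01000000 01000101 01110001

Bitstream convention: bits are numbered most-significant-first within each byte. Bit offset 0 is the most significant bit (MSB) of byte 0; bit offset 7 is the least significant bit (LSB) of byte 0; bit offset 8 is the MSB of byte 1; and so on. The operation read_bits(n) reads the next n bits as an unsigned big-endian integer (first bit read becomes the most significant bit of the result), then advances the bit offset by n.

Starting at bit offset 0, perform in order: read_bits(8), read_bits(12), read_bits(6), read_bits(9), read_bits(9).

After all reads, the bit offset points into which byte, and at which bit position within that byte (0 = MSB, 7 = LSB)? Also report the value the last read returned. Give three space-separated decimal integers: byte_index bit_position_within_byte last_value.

Answer: 5 4 87

Derivation:
Read 1: bits[0:8] width=8 -> value=83 (bin 01010011); offset now 8 = byte 1 bit 0; 40 bits remain
Read 2: bits[8:20] width=12 -> value=1347 (bin 010101000011); offset now 20 = byte 2 bit 4; 28 bits remain
Read 3: bits[20:26] width=6 -> value=1 (bin 000001); offset now 26 = byte 3 bit 2; 22 bits remain
Read 4: bits[26:35] width=9 -> value=2 (bin 000000010); offset now 35 = byte 4 bit 3; 13 bits remain
Read 5: bits[35:44] width=9 -> value=87 (bin 001010111); offset now 44 = byte 5 bit 4; 4 bits remain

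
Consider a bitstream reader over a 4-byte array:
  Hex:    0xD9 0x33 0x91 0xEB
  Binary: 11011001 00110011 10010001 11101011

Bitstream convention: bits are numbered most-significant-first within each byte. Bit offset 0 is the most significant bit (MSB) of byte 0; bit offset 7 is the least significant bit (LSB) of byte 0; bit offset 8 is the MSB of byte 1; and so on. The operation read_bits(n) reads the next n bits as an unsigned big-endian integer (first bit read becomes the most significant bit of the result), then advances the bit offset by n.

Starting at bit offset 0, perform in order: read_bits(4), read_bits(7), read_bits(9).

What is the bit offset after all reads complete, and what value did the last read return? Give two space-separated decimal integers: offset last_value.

Answer: 20 313

Derivation:
Read 1: bits[0:4] width=4 -> value=13 (bin 1101); offset now 4 = byte 0 bit 4; 28 bits remain
Read 2: bits[4:11] width=7 -> value=73 (bin 1001001); offset now 11 = byte 1 bit 3; 21 bits remain
Read 3: bits[11:20] width=9 -> value=313 (bin 100111001); offset now 20 = byte 2 bit 4; 12 bits remain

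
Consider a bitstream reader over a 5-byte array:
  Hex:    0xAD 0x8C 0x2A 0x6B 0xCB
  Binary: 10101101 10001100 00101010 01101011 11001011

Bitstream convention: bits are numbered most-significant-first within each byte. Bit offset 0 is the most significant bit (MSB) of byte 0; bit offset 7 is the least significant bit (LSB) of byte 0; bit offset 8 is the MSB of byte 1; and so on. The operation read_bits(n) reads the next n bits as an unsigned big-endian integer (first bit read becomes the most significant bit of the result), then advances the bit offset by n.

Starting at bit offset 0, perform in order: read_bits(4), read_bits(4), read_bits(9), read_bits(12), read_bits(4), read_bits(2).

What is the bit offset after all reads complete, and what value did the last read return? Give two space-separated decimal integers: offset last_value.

Answer: 35 2

Derivation:
Read 1: bits[0:4] width=4 -> value=10 (bin 1010); offset now 4 = byte 0 bit 4; 36 bits remain
Read 2: bits[4:8] width=4 -> value=13 (bin 1101); offset now 8 = byte 1 bit 0; 32 bits remain
Read 3: bits[8:17] width=9 -> value=280 (bin 100011000); offset now 17 = byte 2 bit 1; 23 bits remain
Read 4: bits[17:29] width=12 -> value=1357 (bin 010101001101); offset now 29 = byte 3 bit 5; 11 bits remain
Read 5: bits[29:33] width=4 -> value=7 (bin 0111); offset now 33 = byte 4 bit 1; 7 bits remain
Read 6: bits[33:35] width=2 -> value=2 (bin 10); offset now 35 = byte 4 bit 3; 5 bits remain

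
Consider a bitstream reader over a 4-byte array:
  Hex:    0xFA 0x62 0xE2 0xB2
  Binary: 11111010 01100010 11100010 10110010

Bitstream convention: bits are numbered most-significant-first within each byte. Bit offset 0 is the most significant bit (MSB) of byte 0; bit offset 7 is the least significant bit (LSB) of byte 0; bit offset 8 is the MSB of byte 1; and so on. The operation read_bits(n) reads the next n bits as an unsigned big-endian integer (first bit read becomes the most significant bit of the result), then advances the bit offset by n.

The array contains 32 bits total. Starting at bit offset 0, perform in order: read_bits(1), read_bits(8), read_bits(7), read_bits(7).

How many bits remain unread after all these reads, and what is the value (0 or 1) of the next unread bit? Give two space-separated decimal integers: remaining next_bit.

Answer: 9 0

Derivation:
Read 1: bits[0:1] width=1 -> value=1 (bin 1); offset now 1 = byte 0 bit 1; 31 bits remain
Read 2: bits[1:9] width=8 -> value=244 (bin 11110100); offset now 9 = byte 1 bit 1; 23 bits remain
Read 3: bits[9:16] width=7 -> value=98 (bin 1100010); offset now 16 = byte 2 bit 0; 16 bits remain
Read 4: bits[16:23] width=7 -> value=113 (bin 1110001); offset now 23 = byte 2 bit 7; 9 bits remain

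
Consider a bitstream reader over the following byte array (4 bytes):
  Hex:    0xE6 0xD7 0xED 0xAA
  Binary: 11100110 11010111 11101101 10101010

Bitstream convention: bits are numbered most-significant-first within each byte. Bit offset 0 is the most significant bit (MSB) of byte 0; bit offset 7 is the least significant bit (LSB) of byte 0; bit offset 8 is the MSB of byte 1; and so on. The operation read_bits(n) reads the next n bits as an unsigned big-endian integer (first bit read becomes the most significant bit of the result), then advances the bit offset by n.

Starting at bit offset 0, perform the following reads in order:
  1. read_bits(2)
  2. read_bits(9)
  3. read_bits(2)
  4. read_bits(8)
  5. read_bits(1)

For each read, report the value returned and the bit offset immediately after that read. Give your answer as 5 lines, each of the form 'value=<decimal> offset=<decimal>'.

Read 1: bits[0:2] width=2 -> value=3 (bin 11); offset now 2 = byte 0 bit 2; 30 bits remain
Read 2: bits[2:11] width=9 -> value=310 (bin 100110110); offset now 11 = byte 1 bit 3; 21 bits remain
Read 3: bits[11:13] width=2 -> value=2 (bin 10); offset now 13 = byte 1 bit 5; 19 bits remain
Read 4: bits[13:21] width=8 -> value=253 (bin 11111101); offset now 21 = byte 2 bit 5; 11 bits remain
Read 5: bits[21:22] width=1 -> value=1 (bin 1); offset now 22 = byte 2 bit 6; 10 bits remain

Answer: value=3 offset=2
value=310 offset=11
value=2 offset=13
value=253 offset=21
value=1 offset=22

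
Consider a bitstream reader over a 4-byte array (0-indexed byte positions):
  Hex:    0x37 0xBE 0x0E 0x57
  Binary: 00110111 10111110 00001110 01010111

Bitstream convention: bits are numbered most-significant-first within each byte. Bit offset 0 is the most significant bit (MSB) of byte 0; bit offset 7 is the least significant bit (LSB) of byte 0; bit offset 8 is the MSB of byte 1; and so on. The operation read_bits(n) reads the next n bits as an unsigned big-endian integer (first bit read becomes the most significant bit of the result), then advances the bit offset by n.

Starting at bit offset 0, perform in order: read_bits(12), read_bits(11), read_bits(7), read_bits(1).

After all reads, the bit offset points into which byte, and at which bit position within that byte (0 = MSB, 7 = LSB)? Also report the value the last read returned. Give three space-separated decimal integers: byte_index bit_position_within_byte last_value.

Read 1: bits[0:12] width=12 -> value=891 (bin 001101111011); offset now 12 = byte 1 bit 4; 20 bits remain
Read 2: bits[12:23] width=11 -> value=1799 (bin 11100000111); offset now 23 = byte 2 bit 7; 9 bits remain
Read 3: bits[23:30] width=7 -> value=21 (bin 0010101); offset now 30 = byte 3 bit 6; 2 bits remain
Read 4: bits[30:31] width=1 -> value=1 (bin 1); offset now 31 = byte 3 bit 7; 1 bits remain

Answer: 3 7 1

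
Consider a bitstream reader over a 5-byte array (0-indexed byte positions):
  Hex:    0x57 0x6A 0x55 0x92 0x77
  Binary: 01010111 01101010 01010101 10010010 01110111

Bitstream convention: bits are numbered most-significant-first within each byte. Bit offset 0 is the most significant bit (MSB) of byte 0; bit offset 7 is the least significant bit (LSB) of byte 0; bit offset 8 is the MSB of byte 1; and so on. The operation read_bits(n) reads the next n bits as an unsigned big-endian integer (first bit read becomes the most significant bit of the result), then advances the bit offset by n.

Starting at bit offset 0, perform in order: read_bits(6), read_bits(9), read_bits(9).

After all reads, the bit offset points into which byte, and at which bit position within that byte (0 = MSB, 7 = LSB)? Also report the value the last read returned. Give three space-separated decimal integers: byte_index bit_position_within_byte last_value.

Read 1: bits[0:6] width=6 -> value=21 (bin 010101); offset now 6 = byte 0 bit 6; 34 bits remain
Read 2: bits[6:15] width=9 -> value=437 (bin 110110101); offset now 15 = byte 1 bit 7; 25 bits remain
Read 3: bits[15:24] width=9 -> value=85 (bin 001010101); offset now 24 = byte 3 bit 0; 16 bits remain

Answer: 3 0 85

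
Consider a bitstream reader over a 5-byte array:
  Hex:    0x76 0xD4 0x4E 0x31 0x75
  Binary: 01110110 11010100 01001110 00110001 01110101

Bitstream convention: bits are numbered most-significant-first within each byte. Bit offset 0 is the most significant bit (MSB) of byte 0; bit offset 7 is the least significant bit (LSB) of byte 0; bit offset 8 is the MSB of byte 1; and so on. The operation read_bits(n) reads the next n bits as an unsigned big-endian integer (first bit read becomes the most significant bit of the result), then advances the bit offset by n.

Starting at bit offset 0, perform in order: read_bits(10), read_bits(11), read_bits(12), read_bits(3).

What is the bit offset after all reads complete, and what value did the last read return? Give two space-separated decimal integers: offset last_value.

Read 1: bits[0:10] width=10 -> value=475 (bin 0111011011); offset now 10 = byte 1 bit 2; 30 bits remain
Read 2: bits[10:21] width=11 -> value=649 (bin 01010001001); offset now 21 = byte 2 bit 5; 19 bits remain
Read 3: bits[21:33] width=12 -> value=3170 (bin 110001100010); offset now 33 = byte 4 bit 1; 7 bits remain
Read 4: bits[33:36] width=3 -> value=7 (bin 111); offset now 36 = byte 4 bit 4; 4 bits remain

Answer: 36 7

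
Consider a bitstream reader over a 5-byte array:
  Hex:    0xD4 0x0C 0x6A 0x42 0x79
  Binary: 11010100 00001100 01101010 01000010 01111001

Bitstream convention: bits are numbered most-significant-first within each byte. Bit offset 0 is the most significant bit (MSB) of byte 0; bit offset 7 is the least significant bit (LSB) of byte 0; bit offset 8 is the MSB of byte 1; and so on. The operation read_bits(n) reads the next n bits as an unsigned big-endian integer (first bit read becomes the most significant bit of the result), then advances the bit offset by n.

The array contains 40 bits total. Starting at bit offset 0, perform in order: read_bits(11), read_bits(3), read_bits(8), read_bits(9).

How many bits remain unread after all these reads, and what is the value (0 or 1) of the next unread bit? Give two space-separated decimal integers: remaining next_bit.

Read 1: bits[0:11] width=11 -> value=1696 (bin 11010100000); offset now 11 = byte 1 bit 3; 29 bits remain
Read 2: bits[11:14] width=3 -> value=3 (bin 011); offset now 14 = byte 1 bit 6; 26 bits remain
Read 3: bits[14:22] width=8 -> value=26 (bin 00011010); offset now 22 = byte 2 bit 6; 18 bits remain
Read 4: bits[22:31] width=9 -> value=289 (bin 100100001); offset now 31 = byte 3 bit 7; 9 bits remain

Answer: 9 0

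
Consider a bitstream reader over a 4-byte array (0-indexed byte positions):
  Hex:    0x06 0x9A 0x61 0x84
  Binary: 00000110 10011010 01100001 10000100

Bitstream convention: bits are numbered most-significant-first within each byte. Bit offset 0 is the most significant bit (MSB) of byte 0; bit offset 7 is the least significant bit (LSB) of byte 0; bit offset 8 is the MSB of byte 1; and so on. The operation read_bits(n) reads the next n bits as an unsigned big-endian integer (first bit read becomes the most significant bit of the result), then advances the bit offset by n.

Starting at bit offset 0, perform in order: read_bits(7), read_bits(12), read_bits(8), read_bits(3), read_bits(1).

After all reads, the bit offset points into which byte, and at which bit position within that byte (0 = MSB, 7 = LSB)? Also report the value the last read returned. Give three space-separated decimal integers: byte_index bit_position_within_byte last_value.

Read 1: bits[0:7] width=7 -> value=3 (bin 0000011); offset now 7 = byte 0 bit 7; 25 bits remain
Read 2: bits[7:19] width=12 -> value=1235 (bin 010011010011); offset now 19 = byte 2 bit 3; 13 bits remain
Read 3: bits[19:27] width=8 -> value=12 (bin 00001100); offset now 27 = byte 3 bit 3; 5 bits remain
Read 4: bits[27:30] width=3 -> value=1 (bin 001); offset now 30 = byte 3 bit 6; 2 bits remain
Read 5: bits[30:31] width=1 -> value=0 (bin 0); offset now 31 = byte 3 bit 7; 1 bits remain

Answer: 3 7 0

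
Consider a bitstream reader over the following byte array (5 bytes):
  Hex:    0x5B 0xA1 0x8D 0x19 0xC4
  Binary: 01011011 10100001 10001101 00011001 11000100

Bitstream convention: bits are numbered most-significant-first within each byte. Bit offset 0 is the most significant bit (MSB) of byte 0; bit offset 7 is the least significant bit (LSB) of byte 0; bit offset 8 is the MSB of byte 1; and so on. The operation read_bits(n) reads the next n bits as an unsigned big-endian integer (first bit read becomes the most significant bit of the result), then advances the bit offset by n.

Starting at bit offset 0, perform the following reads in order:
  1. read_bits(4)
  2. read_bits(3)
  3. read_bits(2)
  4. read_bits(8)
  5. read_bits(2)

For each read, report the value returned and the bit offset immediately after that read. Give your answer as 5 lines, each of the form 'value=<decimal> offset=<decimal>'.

Read 1: bits[0:4] width=4 -> value=5 (bin 0101); offset now 4 = byte 0 bit 4; 36 bits remain
Read 2: bits[4:7] width=3 -> value=5 (bin 101); offset now 7 = byte 0 bit 7; 33 bits remain
Read 3: bits[7:9] width=2 -> value=3 (bin 11); offset now 9 = byte 1 bit 1; 31 bits remain
Read 4: bits[9:17] width=8 -> value=67 (bin 01000011); offset now 17 = byte 2 bit 1; 23 bits remain
Read 5: bits[17:19] width=2 -> value=0 (bin 00); offset now 19 = byte 2 bit 3; 21 bits remain

Answer: value=5 offset=4
value=5 offset=7
value=3 offset=9
value=67 offset=17
value=0 offset=19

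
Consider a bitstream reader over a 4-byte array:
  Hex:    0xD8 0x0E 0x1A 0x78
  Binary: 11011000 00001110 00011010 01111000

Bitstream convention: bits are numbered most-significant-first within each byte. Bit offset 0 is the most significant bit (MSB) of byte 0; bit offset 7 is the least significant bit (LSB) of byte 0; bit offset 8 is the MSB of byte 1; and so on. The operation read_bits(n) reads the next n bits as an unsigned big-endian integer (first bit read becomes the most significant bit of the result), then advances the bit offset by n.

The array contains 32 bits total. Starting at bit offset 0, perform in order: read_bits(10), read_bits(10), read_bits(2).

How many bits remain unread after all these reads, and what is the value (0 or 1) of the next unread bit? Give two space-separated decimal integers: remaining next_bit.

Answer: 10 1

Derivation:
Read 1: bits[0:10] width=10 -> value=864 (bin 1101100000); offset now 10 = byte 1 bit 2; 22 bits remain
Read 2: bits[10:20] width=10 -> value=225 (bin 0011100001); offset now 20 = byte 2 bit 4; 12 bits remain
Read 3: bits[20:22] width=2 -> value=2 (bin 10); offset now 22 = byte 2 bit 6; 10 bits remain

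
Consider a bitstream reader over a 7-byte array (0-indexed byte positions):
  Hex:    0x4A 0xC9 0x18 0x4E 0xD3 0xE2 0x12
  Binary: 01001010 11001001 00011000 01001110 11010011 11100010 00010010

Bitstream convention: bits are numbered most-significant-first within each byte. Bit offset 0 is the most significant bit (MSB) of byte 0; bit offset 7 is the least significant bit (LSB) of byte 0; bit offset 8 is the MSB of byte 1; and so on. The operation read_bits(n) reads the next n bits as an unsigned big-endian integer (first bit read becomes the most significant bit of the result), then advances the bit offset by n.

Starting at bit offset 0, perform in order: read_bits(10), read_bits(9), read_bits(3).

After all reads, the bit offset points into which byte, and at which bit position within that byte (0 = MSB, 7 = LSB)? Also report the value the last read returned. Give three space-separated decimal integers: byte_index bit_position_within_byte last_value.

Answer: 2 6 6

Derivation:
Read 1: bits[0:10] width=10 -> value=299 (bin 0100101011); offset now 10 = byte 1 bit 2; 46 bits remain
Read 2: bits[10:19] width=9 -> value=72 (bin 001001000); offset now 19 = byte 2 bit 3; 37 bits remain
Read 3: bits[19:22] width=3 -> value=6 (bin 110); offset now 22 = byte 2 bit 6; 34 bits remain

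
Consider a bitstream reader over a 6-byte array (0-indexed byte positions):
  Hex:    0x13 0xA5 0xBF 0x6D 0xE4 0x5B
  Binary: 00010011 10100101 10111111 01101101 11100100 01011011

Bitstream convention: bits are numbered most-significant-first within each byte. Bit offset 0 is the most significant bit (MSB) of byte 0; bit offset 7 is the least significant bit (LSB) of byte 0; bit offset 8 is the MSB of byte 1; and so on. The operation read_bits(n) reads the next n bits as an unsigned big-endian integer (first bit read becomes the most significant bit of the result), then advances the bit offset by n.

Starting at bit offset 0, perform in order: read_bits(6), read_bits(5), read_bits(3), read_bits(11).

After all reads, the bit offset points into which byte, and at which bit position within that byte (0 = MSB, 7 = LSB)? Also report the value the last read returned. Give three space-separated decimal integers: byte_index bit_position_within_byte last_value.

Read 1: bits[0:6] width=6 -> value=4 (bin 000100); offset now 6 = byte 0 bit 6; 42 bits remain
Read 2: bits[6:11] width=5 -> value=29 (bin 11101); offset now 11 = byte 1 bit 3; 37 bits remain
Read 3: bits[11:14] width=3 -> value=1 (bin 001); offset now 14 = byte 1 bit 6; 34 bits remain
Read 4: bits[14:25] width=11 -> value=894 (bin 01101111110); offset now 25 = byte 3 bit 1; 23 bits remain

Answer: 3 1 894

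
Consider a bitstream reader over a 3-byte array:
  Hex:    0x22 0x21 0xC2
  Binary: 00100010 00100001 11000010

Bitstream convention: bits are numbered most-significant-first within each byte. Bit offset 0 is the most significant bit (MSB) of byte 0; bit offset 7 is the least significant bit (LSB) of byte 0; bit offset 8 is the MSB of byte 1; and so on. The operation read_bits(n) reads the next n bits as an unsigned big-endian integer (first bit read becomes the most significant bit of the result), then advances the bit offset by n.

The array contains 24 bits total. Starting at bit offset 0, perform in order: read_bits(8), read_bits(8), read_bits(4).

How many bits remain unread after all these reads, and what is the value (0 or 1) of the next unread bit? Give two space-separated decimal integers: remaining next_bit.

Read 1: bits[0:8] width=8 -> value=34 (bin 00100010); offset now 8 = byte 1 bit 0; 16 bits remain
Read 2: bits[8:16] width=8 -> value=33 (bin 00100001); offset now 16 = byte 2 bit 0; 8 bits remain
Read 3: bits[16:20] width=4 -> value=12 (bin 1100); offset now 20 = byte 2 bit 4; 4 bits remain

Answer: 4 0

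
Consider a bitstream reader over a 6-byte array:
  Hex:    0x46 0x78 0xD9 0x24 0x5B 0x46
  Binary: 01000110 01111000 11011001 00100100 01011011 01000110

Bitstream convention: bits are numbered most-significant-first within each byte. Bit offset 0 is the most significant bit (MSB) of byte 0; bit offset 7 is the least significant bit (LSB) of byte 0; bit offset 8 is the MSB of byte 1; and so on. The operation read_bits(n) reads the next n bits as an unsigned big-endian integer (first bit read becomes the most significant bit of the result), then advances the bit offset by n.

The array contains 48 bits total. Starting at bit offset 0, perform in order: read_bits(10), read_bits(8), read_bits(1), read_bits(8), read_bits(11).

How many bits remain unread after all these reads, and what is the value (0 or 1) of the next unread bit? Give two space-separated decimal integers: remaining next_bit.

Read 1: bits[0:10] width=10 -> value=281 (bin 0100011001); offset now 10 = byte 1 bit 2; 38 bits remain
Read 2: bits[10:18] width=8 -> value=227 (bin 11100011); offset now 18 = byte 2 bit 2; 30 bits remain
Read 3: bits[18:19] width=1 -> value=0 (bin 0); offset now 19 = byte 2 bit 3; 29 bits remain
Read 4: bits[19:27] width=8 -> value=201 (bin 11001001); offset now 27 = byte 3 bit 3; 21 bits remain
Read 5: bits[27:38] width=11 -> value=278 (bin 00100010110); offset now 38 = byte 4 bit 6; 10 bits remain

Answer: 10 1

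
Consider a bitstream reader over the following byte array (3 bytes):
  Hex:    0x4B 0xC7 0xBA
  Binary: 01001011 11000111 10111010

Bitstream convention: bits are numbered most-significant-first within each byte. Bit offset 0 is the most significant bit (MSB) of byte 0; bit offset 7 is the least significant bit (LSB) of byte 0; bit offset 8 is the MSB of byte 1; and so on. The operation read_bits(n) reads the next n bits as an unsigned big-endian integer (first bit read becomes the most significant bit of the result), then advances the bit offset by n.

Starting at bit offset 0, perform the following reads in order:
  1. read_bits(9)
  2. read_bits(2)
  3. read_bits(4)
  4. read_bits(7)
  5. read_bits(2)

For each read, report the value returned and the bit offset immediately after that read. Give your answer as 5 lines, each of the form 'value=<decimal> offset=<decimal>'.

Read 1: bits[0:9] width=9 -> value=151 (bin 010010111); offset now 9 = byte 1 bit 1; 15 bits remain
Read 2: bits[9:11] width=2 -> value=2 (bin 10); offset now 11 = byte 1 bit 3; 13 bits remain
Read 3: bits[11:15] width=4 -> value=3 (bin 0011); offset now 15 = byte 1 bit 7; 9 bits remain
Read 4: bits[15:22] width=7 -> value=110 (bin 1101110); offset now 22 = byte 2 bit 6; 2 bits remain
Read 5: bits[22:24] width=2 -> value=2 (bin 10); offset now 24 = byte 3 bit 0; 0 bits remain

Answer: value=151 offset=9
value=2 offset=11
value=3 offset=15
value=110 offset=22
value=2 offset=24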